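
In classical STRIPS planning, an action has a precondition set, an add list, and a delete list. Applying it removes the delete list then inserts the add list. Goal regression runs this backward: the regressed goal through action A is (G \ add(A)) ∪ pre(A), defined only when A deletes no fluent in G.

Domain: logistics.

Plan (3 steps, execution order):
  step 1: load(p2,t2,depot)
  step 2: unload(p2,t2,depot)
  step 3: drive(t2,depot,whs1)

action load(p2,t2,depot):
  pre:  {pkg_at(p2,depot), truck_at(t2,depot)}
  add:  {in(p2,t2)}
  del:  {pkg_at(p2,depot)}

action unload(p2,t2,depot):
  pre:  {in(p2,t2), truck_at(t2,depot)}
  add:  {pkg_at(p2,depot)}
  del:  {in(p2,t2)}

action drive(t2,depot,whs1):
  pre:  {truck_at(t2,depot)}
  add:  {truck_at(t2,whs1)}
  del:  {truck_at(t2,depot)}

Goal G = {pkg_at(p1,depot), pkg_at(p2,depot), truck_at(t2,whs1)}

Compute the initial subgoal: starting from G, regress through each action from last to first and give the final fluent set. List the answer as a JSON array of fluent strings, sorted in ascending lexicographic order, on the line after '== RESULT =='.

Regress step by step:
  through step 3 (drive(t2,depot,whs1)): drop {truck_at(t2,whs1)}, keep {pkg_at(p1,depot), pkg_at(p2,depot)}, require {truck_at(t2,depot)}
    → {pkg_at(p1,depot), pkg_at(p2,depot), truck_at(t2,depot)}
  through step 2 (unload(p2,t2,depot)): drop {pkg_at(p2,depot)}, keep {pkg_at(p1,depot), truck_at(t2,depot)}, require {in(p2,t2), truck_at(t2,depot)}
    → {in(p2,t2), pkg_at(p1,depot), truck_at(t2,depot)}
  through step 1 (load(p2,t2,depot)): drop {in(p2,t2)}, keep {pkg_at(p1,depot), truck_at(t2,depot)}, require {pkg_at(p2,depot), truck_at(t2,depot)}
    → {pkg_at(p1,depot), pkg_at(p2,depot), truck_at(t2,depot)}

== RESULT ==
["pkg_at(p1,depot)", "pkg_at(p2,depot)", "truck_at(t2,depot)"]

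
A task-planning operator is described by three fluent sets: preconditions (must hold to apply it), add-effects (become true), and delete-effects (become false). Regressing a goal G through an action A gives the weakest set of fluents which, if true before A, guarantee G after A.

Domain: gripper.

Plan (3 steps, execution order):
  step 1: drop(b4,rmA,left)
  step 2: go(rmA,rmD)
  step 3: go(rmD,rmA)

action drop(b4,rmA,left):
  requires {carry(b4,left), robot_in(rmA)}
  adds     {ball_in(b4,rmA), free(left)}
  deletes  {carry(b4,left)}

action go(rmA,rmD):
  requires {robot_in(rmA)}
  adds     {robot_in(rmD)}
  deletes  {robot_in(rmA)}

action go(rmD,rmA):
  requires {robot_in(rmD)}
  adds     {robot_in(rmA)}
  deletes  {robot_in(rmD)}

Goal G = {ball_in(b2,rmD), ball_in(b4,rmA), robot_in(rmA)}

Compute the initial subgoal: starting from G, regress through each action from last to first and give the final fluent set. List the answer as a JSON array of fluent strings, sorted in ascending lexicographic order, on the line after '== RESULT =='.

Regress step by step:
  through step 3 (go(rmD,rmA)): drop {robot_in(rmA)}, keep {ball_in(b2,rmD), ball_in(b4,rmA)}, require {robot_in(rmD)}
    → {ball_in(b2,rmD), ball_in(b4,rmA), robot_in(rmD)}
  through step 2 (go(rmA,rmD)): drop {robot_in(rmD)}, keep {ball_in(b2,rmD), ball_in(b4,rmA)}, require {robot_in(rmA)}
    → {ball_in(b2,rmD), ball_in(b4,rmA), robot_in(rmA)}
  through step 1 (drop(b4,rmA,left)): drop {ball_in(b4,rmA)}, keep {ball_in(b2,rmD), robot_in(rmA)}, require {carry(b4,left), robot_in(rmA)}
    → {ball_in(b2,rmD), carry(b4,left), robot_in(rmA)}

== RESULT ==
["ball_in(b2,rmD)", "carry(b4,left)", "robot_in(rmA)"]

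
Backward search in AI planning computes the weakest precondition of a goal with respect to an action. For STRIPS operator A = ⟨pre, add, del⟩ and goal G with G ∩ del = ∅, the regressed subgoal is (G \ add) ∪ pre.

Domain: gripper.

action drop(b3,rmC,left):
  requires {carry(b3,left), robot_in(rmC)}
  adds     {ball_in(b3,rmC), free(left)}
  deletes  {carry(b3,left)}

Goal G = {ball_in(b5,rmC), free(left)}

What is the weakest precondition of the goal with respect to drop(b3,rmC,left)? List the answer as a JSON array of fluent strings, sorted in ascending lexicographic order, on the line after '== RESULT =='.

Compute (G \ add) ∪ pre:
  G ∩ del = {}  (empty — regression defined)
  G \ add = {ball_in(b5,rmC), free(left)} \ {ball_in(b3,rmC), free(left)} = {ball_in(b5,rmC)}
  ∪ pre   = {ball_in(b5,rmC)} ∪ {carry(b3,left), robot_in(rmC)}
          = {ball_in(b5,rmC), carry(b3,left), robot_in(rmC)}

== RESULT ==
["ball_in(b5,rmC)", "carry(b3,left)", "robot_in(rmC)"]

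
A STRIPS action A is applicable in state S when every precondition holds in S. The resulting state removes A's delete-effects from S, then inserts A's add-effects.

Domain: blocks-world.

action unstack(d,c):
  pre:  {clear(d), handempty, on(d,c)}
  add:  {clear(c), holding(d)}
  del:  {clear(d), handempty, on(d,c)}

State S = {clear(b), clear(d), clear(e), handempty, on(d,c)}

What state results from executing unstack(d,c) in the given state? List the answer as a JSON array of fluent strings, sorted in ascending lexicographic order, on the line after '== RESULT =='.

Compute (S \ del) ∪ add:
  pre ⊆ S: {clear(d), handempty, on(d,c)} ⊆ S  — applicable
  S \ del = {clear(b), clear(e)}
  ∪ add   = {clear(b), clear(c), clear(e), holding(d)}

== RESULT ==
["clear(b)", "clear(c)", "clear(e)", "holding(d)"]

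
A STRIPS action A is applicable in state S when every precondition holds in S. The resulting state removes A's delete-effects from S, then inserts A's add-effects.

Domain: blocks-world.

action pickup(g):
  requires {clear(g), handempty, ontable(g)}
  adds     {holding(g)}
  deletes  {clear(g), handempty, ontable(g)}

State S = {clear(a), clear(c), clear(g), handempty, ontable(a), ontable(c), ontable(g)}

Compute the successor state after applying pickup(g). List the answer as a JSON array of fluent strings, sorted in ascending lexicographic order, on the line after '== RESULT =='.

Progress:
  pre ⊆ S: {clear(g), handempty, ontable(g)} ⊆ S  — applicable
  S \ del = {clear(a), clear(c), ontable(a), ontable(c)}
  ∪ add   = {clear(a), clear(c), holding(g), ontable(a), ontable(c)}

== RESULT ==
["clear(a)", "clear(c)", "holding(g)", "ontable(a)", "ontable(c)"]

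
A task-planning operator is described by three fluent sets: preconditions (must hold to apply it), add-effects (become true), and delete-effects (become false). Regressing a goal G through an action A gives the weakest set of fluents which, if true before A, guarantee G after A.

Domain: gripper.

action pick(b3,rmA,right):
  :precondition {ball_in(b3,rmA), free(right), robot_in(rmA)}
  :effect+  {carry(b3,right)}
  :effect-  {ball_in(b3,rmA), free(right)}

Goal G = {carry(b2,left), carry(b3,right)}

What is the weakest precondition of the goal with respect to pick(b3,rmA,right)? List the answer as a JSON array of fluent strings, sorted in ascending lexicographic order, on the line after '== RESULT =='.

Compute (G \ add) ∪ pre:
  G ∩ del = {}  (empty — regression defined)
  G \ add = {carry(b2,left), carry(b3,right)} \ {carry(b3,right)} = {carry(b2,left)}
  ∪ pre   = {carry(b2,left)} ∪ {ball_in(b3,rmA), free(right), robot_in(rmA)}
          = {ball_in(b3,rmA), carry(b2,left), free(right), robot_in(rmA)}

== RESULT ==
["ball_in(b3,rmA)", "carry(b2,left)", "free(right)", "robot_in(rmA)"]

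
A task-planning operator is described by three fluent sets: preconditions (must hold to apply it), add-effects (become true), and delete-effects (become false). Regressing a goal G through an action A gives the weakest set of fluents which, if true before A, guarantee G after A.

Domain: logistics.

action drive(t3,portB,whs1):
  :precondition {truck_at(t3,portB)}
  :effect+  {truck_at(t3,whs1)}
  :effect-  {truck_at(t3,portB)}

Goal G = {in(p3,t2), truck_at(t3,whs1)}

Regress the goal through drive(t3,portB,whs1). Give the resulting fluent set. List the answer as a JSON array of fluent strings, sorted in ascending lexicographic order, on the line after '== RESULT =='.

Regress:
  G ∩ del = {}  (empty — regression defined)
  G \ add = {in(p3,t2), truck_at(t3,whs1)} \ {truck_at(t3,whs1)} = {in(p3,t2)}
  ∪ pre   = {in(p3,t2)} ∪ {truck_at(t3,portB)}
          = {in(p3,t2), truck_at(t3,portB)}

== RESULT ==
["in(p3,t2)", "truck_at(t3,portB)"]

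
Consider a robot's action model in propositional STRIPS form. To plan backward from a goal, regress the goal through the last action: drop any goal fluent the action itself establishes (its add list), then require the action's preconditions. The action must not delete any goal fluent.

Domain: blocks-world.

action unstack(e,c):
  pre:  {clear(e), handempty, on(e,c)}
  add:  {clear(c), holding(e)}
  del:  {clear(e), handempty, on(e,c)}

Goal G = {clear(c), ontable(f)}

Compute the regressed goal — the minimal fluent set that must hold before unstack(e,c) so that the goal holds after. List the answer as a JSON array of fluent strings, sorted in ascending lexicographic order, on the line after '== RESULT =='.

Compute (G \ add) ∪ pre:
  G ∩ del = {}  (empty — regression defined)
  G \ add = {clear(c), ontable(f)} \ {clear(c), holding(e)} = {ontable(f)}
  ∪ pre   = {ontable(f)} ∪ {clear(e), handempty, on(e,c)}
          = {clear(e), handempty, on(e,c), ontable(f)}

== RESULT ==
["clear(e)", "handempty", "on(e,c)", "ontable(f)"]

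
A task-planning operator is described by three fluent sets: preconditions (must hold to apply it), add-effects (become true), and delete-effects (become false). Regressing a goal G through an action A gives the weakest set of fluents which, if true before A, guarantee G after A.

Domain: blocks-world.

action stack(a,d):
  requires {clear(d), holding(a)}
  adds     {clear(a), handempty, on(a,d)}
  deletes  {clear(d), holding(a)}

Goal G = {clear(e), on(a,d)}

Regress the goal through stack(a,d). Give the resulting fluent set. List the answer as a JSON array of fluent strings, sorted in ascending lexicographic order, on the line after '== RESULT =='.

Regress:
  G ∩ del = {}  (empty — regression defined)
  G \ add = {clear(e), on(a,d)} \ {clear(a), handempty, on(a,d)} = {clear(e)}
  ∪ pre   = {clear(e)} ∪ {clear(d), holding(a)}
          = {clear(d), clear(e), holding(a)}

== RESULT ==
["clear(d)", "clear(e)", "holding(a)"]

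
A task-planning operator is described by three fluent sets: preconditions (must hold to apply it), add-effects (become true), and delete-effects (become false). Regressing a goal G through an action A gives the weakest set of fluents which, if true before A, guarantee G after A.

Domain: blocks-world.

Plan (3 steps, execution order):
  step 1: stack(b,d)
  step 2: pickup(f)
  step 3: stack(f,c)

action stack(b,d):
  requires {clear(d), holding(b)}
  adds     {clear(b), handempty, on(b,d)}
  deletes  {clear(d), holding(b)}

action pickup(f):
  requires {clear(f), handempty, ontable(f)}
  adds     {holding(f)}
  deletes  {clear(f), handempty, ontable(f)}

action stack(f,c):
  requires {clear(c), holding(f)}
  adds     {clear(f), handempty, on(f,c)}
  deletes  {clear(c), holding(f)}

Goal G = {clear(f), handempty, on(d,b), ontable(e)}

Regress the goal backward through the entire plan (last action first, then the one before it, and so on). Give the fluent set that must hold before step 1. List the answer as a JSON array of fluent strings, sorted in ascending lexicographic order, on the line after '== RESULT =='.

Work backward from the goal:
  through step 3 (stack(f,c)): drop {clear(f), handempty}, keep {on(d,b), ontable(e)}, require {clear(c), holding(f)}
    → {clear(c), holding(f), on(d,b), ontable(e)}
  through step 2 (pickup(f)): drop {holding(f)}, keep {clear(c), on(d,b), ontable(e)}, require {clear(f), handempty, ontable(f)}
    → {clear(c), clear(f), handempty, on(d,b), ontable(e), ontable(f)}
  through step 1 (stack(b,d)): drop {handempty}, keep {clear(c), clear(f), on(d,b), ontable(e), ontable(f)}, require {clear(d), holding(b)}
    → {clear(c), clear(d), clear(f), holding(b), on(d,b), ontable(e), ontable(f)}

== RESULT ==
["clear(c)", "clear(d)", "clear(f)", "holding(b)", "on(d,b)", "ontable(e)", "ontable(f)"]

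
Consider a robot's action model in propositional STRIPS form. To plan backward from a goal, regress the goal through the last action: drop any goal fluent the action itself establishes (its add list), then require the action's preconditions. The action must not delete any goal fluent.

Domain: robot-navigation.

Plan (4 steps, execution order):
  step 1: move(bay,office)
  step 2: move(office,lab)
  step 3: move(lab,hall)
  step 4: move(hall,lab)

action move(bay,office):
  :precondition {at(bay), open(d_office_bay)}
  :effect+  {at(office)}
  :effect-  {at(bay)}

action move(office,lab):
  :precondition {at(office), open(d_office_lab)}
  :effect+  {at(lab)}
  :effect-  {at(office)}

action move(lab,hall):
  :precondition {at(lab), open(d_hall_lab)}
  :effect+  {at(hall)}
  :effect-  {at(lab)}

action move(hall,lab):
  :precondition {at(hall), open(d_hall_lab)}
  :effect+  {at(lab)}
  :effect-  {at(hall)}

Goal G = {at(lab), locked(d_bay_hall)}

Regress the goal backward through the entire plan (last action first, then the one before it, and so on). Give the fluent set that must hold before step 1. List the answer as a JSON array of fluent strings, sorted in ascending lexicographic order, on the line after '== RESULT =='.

Work backward from the goal:
  through step 4 (move(hall,lab)): drop {at(lab)}, keep {locked(d_bay_hall)}, require {at(hall), open(d_hall_lab)}
    → {at(hall), locked(d_bay_hall), open(d_hall_lab)}
  through step 3 (move(lab,hall)): drop {at(hall)}, keep {locked(d_bay_hall), open(d_hall_lab)}, require {at(lab), open(d_hall_lab)}
    → {at(lab), locked(d_bay_hall), open(d_hall_lab)}
  through step 2 (move(office,lab)): drop {at(lab)}, keep {locked(d_bay_hall), open(d_hall_lab)}, require {at(office), open(d_office_lab)}
    → {at(office), locked(d_bay_hall), open(d_hall_lab), open(d_office_lab)}
  through step 1 (move(bay,office)): drop {at(office)}, keep {locked(d_bay_hall), open(d_hall_lab), open(d_office_lab)}, require {at(bay), open(d_office_bay)}
    → {at(bay), locked(d_bay_hall), open(d_hall_lab), open(d_office_bay), open(d_office_lab)}

== RESULT ==
["at(bay)", "locked(d_bay_hall)", "open(d_hall_lab)", "open(d_office_bay)", "open(d_office_lab)"]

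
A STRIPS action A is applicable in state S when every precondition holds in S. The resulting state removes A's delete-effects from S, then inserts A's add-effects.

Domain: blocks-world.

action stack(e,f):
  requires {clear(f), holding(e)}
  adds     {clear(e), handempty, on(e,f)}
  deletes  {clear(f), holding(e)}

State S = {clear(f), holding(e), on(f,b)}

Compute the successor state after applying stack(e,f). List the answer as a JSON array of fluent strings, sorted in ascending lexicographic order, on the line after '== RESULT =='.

Compute (S \ del) ∪ add:
  pre ⊆ S: {clear(f), holding(e)} ⊆ S  — applicable
  S \ del = {on(f,b)}
  ∪ add   = {clear(e), handempty, on(e,f), on(f,b)}

== RESULT ==
["clear(e)", "handempty", "on(e,f)", "on(f,b)"]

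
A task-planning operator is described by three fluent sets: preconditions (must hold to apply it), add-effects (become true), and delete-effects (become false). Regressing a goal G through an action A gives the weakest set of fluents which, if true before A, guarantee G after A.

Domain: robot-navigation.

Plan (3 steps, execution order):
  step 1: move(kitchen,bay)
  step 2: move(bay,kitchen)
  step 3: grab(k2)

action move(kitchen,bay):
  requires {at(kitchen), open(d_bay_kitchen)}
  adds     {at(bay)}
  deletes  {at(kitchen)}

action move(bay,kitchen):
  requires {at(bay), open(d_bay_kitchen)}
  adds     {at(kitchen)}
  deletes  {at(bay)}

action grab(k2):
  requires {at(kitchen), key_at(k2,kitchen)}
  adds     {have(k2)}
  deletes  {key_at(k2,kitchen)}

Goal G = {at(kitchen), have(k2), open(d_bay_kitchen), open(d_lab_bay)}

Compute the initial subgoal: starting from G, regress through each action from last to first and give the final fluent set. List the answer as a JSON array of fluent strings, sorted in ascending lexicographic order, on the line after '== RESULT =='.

Work backward from the goal:
  through step 3 (grab(k2)): drop {have(k2)}, keep {at(kitchen), open(d_bay_kitchen), open(d_lab_bay)}, require {at(kitchen), key_at(k2,kitchen)}
    → {at(kitchen), key_at(k2,kitchen), open(d_bay_kitchen), open(d_lab_bay)}
  through step 2 (move(bay,kitchen)): drop {at(kitchen)}, keep {key_at(k2,kitchen), open(d_bay_kitchen), open(d_lab_bay)}, require {at(bay), open(d_bay_kitchen)}
    → {at(bay), key_at(k2,kitchen), open(d_bay_kitchen), open(d_lab_bay)}
  through step 1 (move(kitchen,bay)): drop {at(bay)}, keep {key_at(k2,kitchen), open(d_bay_kitchen), open(d_lab_bay)}, require {at(kitchen), open(d_bay_kitchen)}
    → {at(kitchen), key_at(k2,kitchen), open(d_bay_kitchen), open(d_lab_bay)}

== RESULT ==
["at(kitchen)", "key_at(k2,kitchen)", "open(d_bay_kitchen)", "open(d_lab_bay)"]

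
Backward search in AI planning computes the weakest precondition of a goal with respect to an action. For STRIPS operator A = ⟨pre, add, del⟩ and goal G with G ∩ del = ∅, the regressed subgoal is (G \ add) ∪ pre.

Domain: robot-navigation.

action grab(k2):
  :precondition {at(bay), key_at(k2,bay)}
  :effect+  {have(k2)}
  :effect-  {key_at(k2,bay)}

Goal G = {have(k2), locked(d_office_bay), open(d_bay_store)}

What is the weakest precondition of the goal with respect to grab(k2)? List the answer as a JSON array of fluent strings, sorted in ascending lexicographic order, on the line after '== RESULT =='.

Compute (G \ add) ∪ pre:
  G ∩ del = {}  (empty — regression defined)
  G \ add = {have(k2), locked(d_office_bay), open(d_bay_store)} \ {have(k2)} = {locked(d_office_bay), open(d_bay_store)}
  ∪ pre   = {locked(d_office_bay), open(d_bay_store)} ∪ {at(bay), key_at(k2,bay)}
          = {at(bay), key_at(k2,bay), locked(d_office_bay), open(d_bay_store)}

== RESULT ==
["at(bay)", "key_at(k2,bay)", "locked(d_office_bay)", "open(d_bay_store)"]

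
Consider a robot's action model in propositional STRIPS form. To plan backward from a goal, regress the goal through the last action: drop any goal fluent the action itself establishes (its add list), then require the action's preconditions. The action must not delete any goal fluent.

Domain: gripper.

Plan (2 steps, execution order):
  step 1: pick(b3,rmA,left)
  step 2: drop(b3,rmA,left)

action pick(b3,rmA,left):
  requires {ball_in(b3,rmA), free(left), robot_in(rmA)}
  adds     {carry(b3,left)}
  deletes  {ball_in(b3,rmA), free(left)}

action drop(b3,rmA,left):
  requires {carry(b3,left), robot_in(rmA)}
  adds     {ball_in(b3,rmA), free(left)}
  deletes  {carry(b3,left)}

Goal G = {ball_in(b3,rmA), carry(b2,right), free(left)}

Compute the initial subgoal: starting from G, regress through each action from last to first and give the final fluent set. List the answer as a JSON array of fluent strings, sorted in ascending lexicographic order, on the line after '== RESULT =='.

Work backward from the goal:
  through step 2 (drop(b3,rmA,left)): drop {ball_in(b3,rmA), free(left)}, keep {carry(b2,right)}, require {carry(b3,left), robot_in(rmA)}
    → {carry(b2,right), carry(b3,left), robot_in(rmA)}
  through step 1 (pick(b3,rmA,left)): drop {carry(b3,left)}, keep {carry(b2,right), robot_in(rmA)}, require {ball_in(b3,rmA), free(left), robot_in(rmA)}
    → {ball_in(b3,rmA), carry(b2,right), free(left), robot_in(rmA)}

== RESULT ==
["ball_in(b3,rmA)", "carry(b2,right)", "free(left)", "robot_in(rmA)"]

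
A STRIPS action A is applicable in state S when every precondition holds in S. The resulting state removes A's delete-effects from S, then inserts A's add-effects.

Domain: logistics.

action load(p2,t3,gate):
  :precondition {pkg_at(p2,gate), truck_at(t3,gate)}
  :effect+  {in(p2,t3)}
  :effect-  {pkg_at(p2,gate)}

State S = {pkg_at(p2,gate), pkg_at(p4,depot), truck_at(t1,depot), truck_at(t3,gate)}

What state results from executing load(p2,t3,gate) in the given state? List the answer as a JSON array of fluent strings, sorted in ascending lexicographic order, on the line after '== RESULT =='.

Progress:
  pre ⊆ S: {pkg_at(p2,gate), truck_at(t3,gate)} ⊆ S  — applicable
  S \ del = {pkg_at(p4,depot), truck_at(t1,depot), truck_at(t3,gate)}
  ∪ add   = {in(p2,t3), pkg_at(p4,depot), truck_at(t1,depot), truck_at(t3,gate)}

== RESULT ==
["in(p2,t3)", "pkg_at(p4,depot)", "truck_at(t1,depot)", "truck_at(t3,gate)"]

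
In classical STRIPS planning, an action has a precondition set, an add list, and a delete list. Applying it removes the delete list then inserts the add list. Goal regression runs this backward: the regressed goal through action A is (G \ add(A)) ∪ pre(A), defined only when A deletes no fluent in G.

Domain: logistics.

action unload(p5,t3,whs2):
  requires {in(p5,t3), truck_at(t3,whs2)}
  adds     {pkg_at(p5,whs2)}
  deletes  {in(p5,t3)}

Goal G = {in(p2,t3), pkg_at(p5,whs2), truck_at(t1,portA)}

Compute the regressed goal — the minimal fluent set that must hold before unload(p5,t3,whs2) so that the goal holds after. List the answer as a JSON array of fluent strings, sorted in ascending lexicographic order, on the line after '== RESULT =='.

Compute (G \ add) ∪ pre:
  G ∩ del = {}  (empty — regression defined)
  G \ add = {in(p2,t3), pkg_at(p5,whs2), truck_at(t1,portA)} \ {pkg_at(p5,whs2)} = {in(p2,t3), truck_at(t1,portA)}
  ∪ pre   = {in(p2,t3), truck_at(t1,portA)} ∪ {in(p5,t3), truck_at(t3,whs2)}
          = {in(p2,t3), in(p5,t3), truck_at(t1,portA), truck_at(t3,whs2)}

== RESULT ==
["in(p2,t3)", "in(p5,t3)", "truck_at(t1,portA)", "truck_at(t3,whs2)"]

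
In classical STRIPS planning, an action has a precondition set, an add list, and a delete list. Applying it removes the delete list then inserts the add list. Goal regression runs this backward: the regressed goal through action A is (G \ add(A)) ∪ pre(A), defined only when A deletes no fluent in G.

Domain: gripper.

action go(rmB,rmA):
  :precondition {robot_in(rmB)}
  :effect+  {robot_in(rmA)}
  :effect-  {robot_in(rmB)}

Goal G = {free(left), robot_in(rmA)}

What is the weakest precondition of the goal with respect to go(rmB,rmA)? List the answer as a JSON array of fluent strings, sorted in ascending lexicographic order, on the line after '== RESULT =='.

Compute (G \ add) ∪ pre:
  G ∩ del = {}  (empty — regression defined)
  G \ add = {free(left), robot_in(rmA)} \ {robot_in(rmA)} = {free(left)}
  ∪ pre   = {free(left)} ∪ {robot_in(rmB)}
          = {free(left), robot_in(rmB)}

== RESULT ==
["free(left)", "robot_in(rmB)"]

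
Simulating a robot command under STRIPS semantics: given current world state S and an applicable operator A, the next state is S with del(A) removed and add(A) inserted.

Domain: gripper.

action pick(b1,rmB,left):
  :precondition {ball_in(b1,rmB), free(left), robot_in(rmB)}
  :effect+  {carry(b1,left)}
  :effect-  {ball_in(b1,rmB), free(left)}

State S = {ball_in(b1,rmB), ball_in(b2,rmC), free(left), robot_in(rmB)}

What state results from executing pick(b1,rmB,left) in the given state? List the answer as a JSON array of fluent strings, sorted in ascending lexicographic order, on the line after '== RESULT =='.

Compute (S \ del) ∪ add:
  pre ⊆ S: {ball_in(b1,rmB), free(left), robot_in(rmB)} ⊆ S  — applicable
  S \ del = {ball_in(b2,rmC), robot_in(rmB)}
  ∪ add   = {ball_in(b2,rmC), carry(b1,left), robot_in(rmB)}

== RESULT ==
["ball_in(b2,rmC)", "carry(b1,left)", "robot_in(rmB)"]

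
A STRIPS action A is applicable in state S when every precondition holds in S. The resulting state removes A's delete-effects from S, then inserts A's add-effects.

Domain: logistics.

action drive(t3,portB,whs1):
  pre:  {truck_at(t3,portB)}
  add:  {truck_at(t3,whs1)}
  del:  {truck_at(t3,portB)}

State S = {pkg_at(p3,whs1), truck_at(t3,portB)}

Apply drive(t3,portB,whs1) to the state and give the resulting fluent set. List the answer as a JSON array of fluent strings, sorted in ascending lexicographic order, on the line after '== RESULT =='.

Compute (S \ del) ∪ add:
  pre ⊆ S: {truck_at(t3,portB)} ⊆ S  — applicable
  S \ del = {pkg_at(p3,whs1)}
  ∪ add   = {pkg_at(p3,whs1), truck_at(t3,whs1)}

== RESULT ==
["pkg_at(p3,whs1)", "truck_at(t3,whs1)"]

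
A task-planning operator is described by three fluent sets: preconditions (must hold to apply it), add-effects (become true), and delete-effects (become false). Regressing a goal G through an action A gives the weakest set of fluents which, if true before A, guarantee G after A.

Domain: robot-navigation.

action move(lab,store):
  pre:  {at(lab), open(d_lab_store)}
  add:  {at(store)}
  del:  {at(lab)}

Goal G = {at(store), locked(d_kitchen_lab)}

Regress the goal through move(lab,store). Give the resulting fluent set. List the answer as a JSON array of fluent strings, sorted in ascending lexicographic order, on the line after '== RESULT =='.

Regress:
  G ∩ del = {}  (empty — regression defined)
  G \ add = {at(store), locked(d_kitchen_lab)} \ {at(store)} = {locked(d_kitchen_lab)}
  ∪ pre   = {locked(d_kitchen_lab)} ∪ {at(lab), open(d_lab_store)}
          = {at(lab), locked(d_kitchen_lab), open(d_lab_store)}

== RESULT ==
["at(lab)", "locked(d_kitchen_lab)", "open(d_lab_store)"]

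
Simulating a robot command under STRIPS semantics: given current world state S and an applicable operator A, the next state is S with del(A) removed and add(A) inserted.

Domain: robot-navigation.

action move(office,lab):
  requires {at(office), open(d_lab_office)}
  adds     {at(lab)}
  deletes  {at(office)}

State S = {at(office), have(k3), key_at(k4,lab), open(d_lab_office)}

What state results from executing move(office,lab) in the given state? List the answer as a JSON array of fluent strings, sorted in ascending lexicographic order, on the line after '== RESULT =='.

Compute (S \ del) ∪ add:
  pre ⊆ S: {at(office), open(d_lab_office)} ⊆ S  — applicable
  S \ del = {have(k3), key_at(k4,lab), open(d_lab_office)}
  ∪ add   = {at(lab), have(k3), key_at(k4,lab), open(d_lab_office)}

== RESULT ==
["at(lab)", "have(k3)", "key_at(k4,lab)", "open(d_lab_office)"]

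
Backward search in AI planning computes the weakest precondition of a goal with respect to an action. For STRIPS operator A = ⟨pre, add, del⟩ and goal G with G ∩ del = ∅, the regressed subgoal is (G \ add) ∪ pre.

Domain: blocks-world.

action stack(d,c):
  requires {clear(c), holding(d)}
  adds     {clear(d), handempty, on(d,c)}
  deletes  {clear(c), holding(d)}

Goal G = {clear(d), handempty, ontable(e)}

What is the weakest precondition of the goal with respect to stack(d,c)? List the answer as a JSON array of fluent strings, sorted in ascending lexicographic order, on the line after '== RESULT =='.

Compute (G \ add) ∪ pre:
  G ∩ del = {}  (empty — regression defined)
  G \ add = {clear(d), handempty, ontable(e)} \ {clear(d), handempty, on(d,c)} = {ontable(e)}
  ∪ pre   = {ontable(e)} ∪ {clear(c), holding(d)}
          = {clear(c), holding(d), ontable(e)}

== RESULT ==
["clear(c)", "holding(d)", "ontable(e)"]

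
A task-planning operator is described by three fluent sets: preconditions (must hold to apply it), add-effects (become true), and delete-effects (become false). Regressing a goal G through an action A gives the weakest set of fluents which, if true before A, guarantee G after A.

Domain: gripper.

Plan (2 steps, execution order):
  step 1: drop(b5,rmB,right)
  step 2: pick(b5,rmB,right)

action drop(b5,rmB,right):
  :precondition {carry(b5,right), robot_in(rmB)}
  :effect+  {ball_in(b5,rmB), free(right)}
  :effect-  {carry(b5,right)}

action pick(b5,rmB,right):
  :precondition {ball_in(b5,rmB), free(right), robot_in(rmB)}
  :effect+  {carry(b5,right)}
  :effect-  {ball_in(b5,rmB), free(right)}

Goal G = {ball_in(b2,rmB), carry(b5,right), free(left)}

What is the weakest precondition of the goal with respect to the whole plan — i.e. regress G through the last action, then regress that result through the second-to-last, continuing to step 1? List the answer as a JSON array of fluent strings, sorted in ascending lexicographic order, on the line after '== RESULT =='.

Regress step by step:
  through step 2 (pick(b5,rmB,right)): drop {carry(b5,right)}, keep {ball_in(b2,rmB), free(left)}, require {ball_in(b5,rmB), free(right), robot_in(rmB)}
    → {ball_in(b2,rmB), ball_in(b5,rmB), free(left), free(right), robot_in(rmB)}
  through step 1 (drop(b5,rmB,right)): drop {ball_in(b5,rmB), free(right)}, keep {ball_in(b2,rmB), free(left), robot_in(rmB)}, require {carry(b5,right), robot_in(rmB)}
    → {ball_in(b2,rmB), carry(b5,right), free(left), robot_in(rmB)}

== RESULT ==
["ball_in(b2,rmB)", "carry(b5,right)", "free(left)", "robot_in(rmB)"]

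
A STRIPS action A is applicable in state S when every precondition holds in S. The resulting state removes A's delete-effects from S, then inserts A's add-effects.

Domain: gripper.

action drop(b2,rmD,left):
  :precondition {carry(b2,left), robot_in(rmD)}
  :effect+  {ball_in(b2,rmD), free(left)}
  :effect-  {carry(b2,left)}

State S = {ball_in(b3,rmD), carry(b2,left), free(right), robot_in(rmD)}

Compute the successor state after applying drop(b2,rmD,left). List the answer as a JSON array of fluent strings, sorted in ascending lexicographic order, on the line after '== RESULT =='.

Progress:
  pre ⊆ S: {carry(b2,left), robot_in(rmD)} ⊆ S  — applicable
  S \ del = {ball_in(b3,rmD), free(right), robot_in(rmD)}
  ∪ add   = {ball_in(b2,rmD), ball_in(b3,rmD), free(left), free(right), robot_in(rmD)}

== RESULT ==
["ball_in(b2,rmD)", "ball_in(b3,rmD)", "free(left)", "free(right)", "robot_in(rmD)"]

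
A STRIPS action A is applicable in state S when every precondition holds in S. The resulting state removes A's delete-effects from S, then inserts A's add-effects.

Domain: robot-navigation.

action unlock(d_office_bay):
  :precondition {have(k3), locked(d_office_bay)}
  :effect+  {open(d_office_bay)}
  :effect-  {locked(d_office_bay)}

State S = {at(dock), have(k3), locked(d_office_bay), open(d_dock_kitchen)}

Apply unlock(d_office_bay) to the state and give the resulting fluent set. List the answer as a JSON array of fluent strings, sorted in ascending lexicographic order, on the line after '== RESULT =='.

Compute (S \ del) ∪ add:
  pre ⊆ S: {have(k3), locked(d_office_bay)} ⊆ S  — applicable
  S \ del = {at(dock), have(k3), open(d_dock_kitchen)}
  ∪ add   = {at(dock), have(k3), open(d_dock_kitchen), open(d_office_bay)}

== RESULT ==
["at(dock)", "have(k3)", "open(d_dock_kitchen)", "open(d_office_bay)"]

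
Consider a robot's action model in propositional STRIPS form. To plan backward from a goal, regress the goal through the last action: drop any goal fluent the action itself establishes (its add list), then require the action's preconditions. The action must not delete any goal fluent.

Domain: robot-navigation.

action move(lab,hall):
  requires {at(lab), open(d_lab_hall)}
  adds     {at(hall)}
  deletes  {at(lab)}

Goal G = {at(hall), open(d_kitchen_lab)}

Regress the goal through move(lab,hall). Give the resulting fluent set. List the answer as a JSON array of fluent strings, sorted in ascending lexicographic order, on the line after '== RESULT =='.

Compute (G \ add) ∪ pre:
  G ∩ del = {}  (empty — regression defined)
  G \ add = {at(hall), open(d_kitchen_lab)} \ {at(hall)} = {open(d_kitchen_lab)}
  ∪ pre   = {open(d_kitchen_lab)} ∪ {at(lab), open(d_lab_hall)}
          = {at(lab), open(d_kitchen_lab), open(d_lab_hall)}

== RESULT ==
["at(lab)", "open(d_kitchen_lab)", "open(d_lab_hall)"]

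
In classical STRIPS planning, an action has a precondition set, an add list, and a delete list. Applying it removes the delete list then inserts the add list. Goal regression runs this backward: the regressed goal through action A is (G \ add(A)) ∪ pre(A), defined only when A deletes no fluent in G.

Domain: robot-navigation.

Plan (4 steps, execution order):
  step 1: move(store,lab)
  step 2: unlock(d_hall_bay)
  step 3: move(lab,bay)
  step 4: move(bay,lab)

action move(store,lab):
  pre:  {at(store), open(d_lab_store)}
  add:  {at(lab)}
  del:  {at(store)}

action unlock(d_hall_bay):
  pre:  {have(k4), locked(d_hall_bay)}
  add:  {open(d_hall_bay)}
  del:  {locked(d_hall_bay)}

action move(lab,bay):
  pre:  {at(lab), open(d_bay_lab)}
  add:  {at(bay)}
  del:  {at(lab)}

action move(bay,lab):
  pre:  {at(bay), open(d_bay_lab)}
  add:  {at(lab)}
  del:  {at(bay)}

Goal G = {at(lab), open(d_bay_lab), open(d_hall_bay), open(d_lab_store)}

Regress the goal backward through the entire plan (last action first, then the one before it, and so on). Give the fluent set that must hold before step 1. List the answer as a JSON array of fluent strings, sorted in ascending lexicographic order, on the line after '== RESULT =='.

Work backward from the goal:
  through step 4 (move(bay,lab)): drop {at(lab)}, keep {open(d_bay_lab), open(d_hall_bay), open(d_lab_store)}, require {at(bay), open(d_bay_lab)}
    → {at(bay), open(d_bay_lab), open(d_hall_bay), open(d_lab_store)}
  through step 3 (move(lab,bay)): drop {at(bay)}, keep {open(d_bay_lab), open(d_hall_bay), open(d_lab_store)}, require {at(lab), open(d_bay_lab)}
    → {at(lab), open(d_bay_lab), open(d_hall_bay), open(d_lab_store)}
  through step 2 (unlock(d_hall_bay)): drop {open(d_hall_bay)}, keep {at(lab), open(d_bay_lab), open(d_lab_store)}, require {have(k4), locked(d_hall_bay)}
    → {at(lab), have(k4), locked(d_hall_bay), open(d_bay_lab), open(d_lab_store)}
  through step 1 (move(store,lab)): drop {at(lab)}, keep {have(k4), locked(d_hall_bay), open(d_bay_lab), open(d_lab_store)}, require {at(store), open(d_lab_store)}
    → {at(store), have(k4), locked(d_hall_bay), open(d_bay_lab), open(d_lab_store)}

== RESULT ==
["at(store)", "have(k4)", "locked(d_hall_bay)", "open(d_bay_lab)", "open(d_lab_store)"]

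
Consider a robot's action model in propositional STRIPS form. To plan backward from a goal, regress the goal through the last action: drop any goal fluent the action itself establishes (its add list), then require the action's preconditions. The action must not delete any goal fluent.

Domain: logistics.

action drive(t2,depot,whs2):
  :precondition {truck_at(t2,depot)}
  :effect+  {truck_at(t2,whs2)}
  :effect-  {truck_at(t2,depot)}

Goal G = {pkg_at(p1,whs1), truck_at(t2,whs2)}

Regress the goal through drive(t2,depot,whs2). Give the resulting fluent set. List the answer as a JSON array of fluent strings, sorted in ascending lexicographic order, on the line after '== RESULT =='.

Regress:
  G ∩ del = {}  (empty — regression defined)
  G \ add = {pkg_at(p1,whs1), truck_at(t2,whs2)} \ {truck_at(t2,whs2)} = {pkg_at(p1,whs1)}
  ∪ pre   = {pkg_at(p1,whs1)} ∪ {truck_at(t2,depot)}
          = {pkg_at(p1,whs1), truck_at(t2,depot)}

== RESULT ==
["pkg_at(p1,whs1)", "truck_at(t2,depot)"]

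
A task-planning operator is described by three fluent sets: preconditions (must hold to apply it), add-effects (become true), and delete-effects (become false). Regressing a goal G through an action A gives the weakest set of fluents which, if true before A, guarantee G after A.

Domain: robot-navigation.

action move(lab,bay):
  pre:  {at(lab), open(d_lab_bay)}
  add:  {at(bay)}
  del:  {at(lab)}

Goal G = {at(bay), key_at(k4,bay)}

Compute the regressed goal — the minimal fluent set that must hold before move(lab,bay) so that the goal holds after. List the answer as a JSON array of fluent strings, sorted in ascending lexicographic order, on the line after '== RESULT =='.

Regress:
  G ∩ del = {}  (empty — regression defined)
  G \ add = {at(bay), key_at(k4,bay)} \ {at(bay)} = {key_at(k4,bay)}
  ∪ pre   = {key_at(k4,bay)} ∪ {at(lab), open(d_lab_bay)}
          = {at(lab), key_at(k4,bay), open(d_lab_bay)}

== RESULT ==
["at(lab)", "key_at(k4,bay)", "open(d_lab_bay)"]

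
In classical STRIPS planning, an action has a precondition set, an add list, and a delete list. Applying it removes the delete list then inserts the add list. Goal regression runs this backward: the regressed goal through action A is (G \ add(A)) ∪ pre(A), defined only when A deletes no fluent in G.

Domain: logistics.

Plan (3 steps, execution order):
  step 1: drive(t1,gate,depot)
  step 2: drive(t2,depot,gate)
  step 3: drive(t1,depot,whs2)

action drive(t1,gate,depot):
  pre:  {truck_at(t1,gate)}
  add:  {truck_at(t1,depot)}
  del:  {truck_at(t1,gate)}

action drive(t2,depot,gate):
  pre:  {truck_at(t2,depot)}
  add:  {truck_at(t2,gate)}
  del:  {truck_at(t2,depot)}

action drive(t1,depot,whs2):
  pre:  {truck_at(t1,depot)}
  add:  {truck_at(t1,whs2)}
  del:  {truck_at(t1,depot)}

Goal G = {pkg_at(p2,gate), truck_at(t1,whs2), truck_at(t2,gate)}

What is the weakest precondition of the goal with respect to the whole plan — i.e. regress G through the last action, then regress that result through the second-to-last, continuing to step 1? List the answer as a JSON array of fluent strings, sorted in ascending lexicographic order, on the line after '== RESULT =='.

Regress step by step:
  through step 3 (drive(t1,depot,whs2)): drop {truck_at(t1,whs2)}, keep {pkg_at(p2,gate), truck_at(t2,gate)}, require {truck_at(t1,depot)}
    → {pkg_at(p2,gate), truck_at(t1,depot), truck_at(t2,gate)}
  through step 2 (drive(t2,depot,gate)): drop {truck_at(t2,gate)}, keep {pkg_at(p2,gate), truck_at(t1,depot)}, require {truck_at(t2,depot)}
    → {pkg_at(p2,gate), truck_at(t1,depot), truck_at(t2,depot)}
  through step 1 (drive(t1,gate,depot)): drop {truck_at(t1,depot)}, keep {pkg_at(p2,gate), truck_at(t2,depot)}, require {truck_at(t1,gate)}
    → {pkg_at(p2,gate), truck_at(t1,gate), truck_at(t2,depot)}

== RESULT ==
["pkg_at(p2,gate)", "truck_at(t1,gate)", "truck_at(t2,depot)"]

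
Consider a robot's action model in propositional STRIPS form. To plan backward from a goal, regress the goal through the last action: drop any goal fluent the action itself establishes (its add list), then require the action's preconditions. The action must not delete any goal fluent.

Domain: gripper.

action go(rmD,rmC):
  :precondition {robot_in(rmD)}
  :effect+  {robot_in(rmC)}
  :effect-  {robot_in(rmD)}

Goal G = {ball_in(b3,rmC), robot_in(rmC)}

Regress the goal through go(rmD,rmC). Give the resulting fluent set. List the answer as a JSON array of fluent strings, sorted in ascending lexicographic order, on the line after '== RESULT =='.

Compute (G \ add) ∪ pre:
  G ∩ del = {}  (empty — regression defined)
  G \ add = {ball_in(b3,rmC), robot_in(rmC)} \ {robot_in(rmC)} = {ball_in(b3,rmC)}
  ∪ pre   = {ball_in(b3,rmC)} ∪ {robot_in(rmD)}
          = {ball_in(b3,rmC), robot_in(rmD)}

== RESULT ==
["ball_in(b3,rmC)", "robot_in(rmD)"]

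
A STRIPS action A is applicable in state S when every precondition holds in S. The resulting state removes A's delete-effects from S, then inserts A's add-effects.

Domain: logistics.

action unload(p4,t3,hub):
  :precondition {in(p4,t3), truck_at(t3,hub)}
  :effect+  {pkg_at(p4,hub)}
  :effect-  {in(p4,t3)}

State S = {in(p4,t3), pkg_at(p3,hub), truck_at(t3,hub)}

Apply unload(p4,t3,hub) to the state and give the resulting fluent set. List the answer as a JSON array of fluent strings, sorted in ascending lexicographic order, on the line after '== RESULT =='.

Progress:
  pre ⊆ S: {in(p4,t3), truck_at(t3,hub)} ⊆ S  — applicable
  S \ del = {pkg_at(p3,hub), truck_at(t3,hub)}
  ∪ add   = {pkg_at(p3,hub), pkg_at(p4,hub), truck_at(t3,hub)}

== RESULT ==
["pkg_at(p3,hub)", "pkg_at(p4,hub)", "truck_at(t3,hub)"]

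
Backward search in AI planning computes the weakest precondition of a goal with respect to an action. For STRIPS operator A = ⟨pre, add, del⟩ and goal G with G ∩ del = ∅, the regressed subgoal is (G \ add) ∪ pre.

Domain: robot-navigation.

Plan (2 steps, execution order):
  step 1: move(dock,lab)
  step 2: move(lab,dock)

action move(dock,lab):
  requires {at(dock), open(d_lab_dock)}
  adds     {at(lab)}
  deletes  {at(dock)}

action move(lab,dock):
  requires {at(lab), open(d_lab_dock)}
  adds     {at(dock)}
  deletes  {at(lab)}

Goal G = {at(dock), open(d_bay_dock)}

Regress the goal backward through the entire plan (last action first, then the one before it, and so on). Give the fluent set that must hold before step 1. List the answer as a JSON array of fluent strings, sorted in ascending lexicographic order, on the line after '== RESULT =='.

Work backward from the goal:
  through step 2 (move(lab,dock)): drop {at(dock)}, keep {open(d_bay_dock)}, require {at(lab), open(d_lab_dock)}
    → {at(lab), open(d_bay_dock), open(d_lab_dock)}
  through step 1 (move(dock,lab)): drop {at(lab)}, keep {open(d_bay_dock), open(d_lab_dock)}, require {at(dock), open(d_lab_dock)}
    → {at(dock), open(d_bay_dock), open(d_lab_dock)}

== RESULT ==
["at(dock)", "open(d_bay_dock)", "open(d_lab_dock)"]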